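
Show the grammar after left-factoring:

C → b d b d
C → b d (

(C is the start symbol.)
C → b d C'
C' → b d
C' → (

Left-factoring transforms A → αβ₁ | αβ₂ into A → αA' and A' → β₁ | β₂
(α is the longest common prefix among the alternatives). Repeat until
no nonterminal has two alternatives with a common prefix.

Round 1: C has alternatives sharing prefix 'b d'. Introduce C': C → b d C'
  Add: C' → b d
  Add: C' → (

No remaining common prefixes — done.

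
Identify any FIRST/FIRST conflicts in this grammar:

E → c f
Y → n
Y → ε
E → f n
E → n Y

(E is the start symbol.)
A FIRST/FIRST conflict occurs when two productions N → α and N → β for the same non-terminal have FIRST(α) ∩ FIRST(β) ≠ ∅ (with ε ∈ FIRST of a nullable right-hand side, so two nullable alternatives also conflict).

Productions for E:
  E → c f: FIRST = { 'c' }
  E → f n: FIRST = { 'f' }
  E → n Y: FIRST = { 'n' }
Productions for Y:
  Y → n: FIRST = { 'n' }
  Y → ε: FIRST = { ε }

All alternatives of each non-terminal have pairwise disjoint FIRST sets.

Answer: No FIRST/FIRST conflicts.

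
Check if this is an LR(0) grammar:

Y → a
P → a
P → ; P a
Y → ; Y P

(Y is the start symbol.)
A grammar is LR(0) if no state in the canonical LR(0) collection has:
  - both a shift item (dot before a terminal) and a complete item (shift-reduce conflict), or
  - two or more complete items (reduce-reduce conflict; the accept item [Y' → Y .] counts as a complete item here).

Augment with Y' → Y and build the canonical LR(0) collection (I0 = CLOSURE({[Y' → . Y]}), then GOTO on every symbol after a dot until no new states appear). It has 10 states:
  I0: { [Y → . ; Y P], [Y → . a], [Y' → . Y] }  — shift
  I1: { [Y → . ; Y P], [Y → . a], [Y → ; . Y P] }  — shift
  I2: { [Y' → Y .] }  — accept
  I3: { [Y → a .] }  — reduce
  I4: { [P → . ; P a], [P → . a], [Y → ; Y . P] }  — shift
  I5: { [P → . ; P a], [P → . a], [P → ; . P a] }  — shift
  I6: { [Y → ; Y P .] }  — reduce
  I7: { [P → a .] }  — reduce
  I8: { [P → ; P . a] }  — shift
  I9: { [P → ; P a .] }  — reduce

Every state is either a pure shift/goto state or contains exactly one complete item and nothing to shift — no conflicts. The grammar is LR(0).

Answer: Yes, the grammar is LR(0)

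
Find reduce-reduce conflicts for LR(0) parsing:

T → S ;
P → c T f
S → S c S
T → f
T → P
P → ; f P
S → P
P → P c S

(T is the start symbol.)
Augment with T' → T and build the canonical LR(0) collection (I0 = CLOSURE({[T' → . T]}), then GOTO on every symbol after a dot until no new states appear). It has 17 states:
  I0: { [P → . ; f P], [P → . P c S], [P → . c T f], [S → . P], [S → . S c S], [T → . P], [T → . S ;], [T → . f], [T' → . T] }  — shift
  I1: { [P → ; . f P] }  — shift
  I2: { [P → P . c S], [S → P .], [T → P .] }  — shift, 2 reduces
  I3: { [S → S . c S], [T → S . ;] }  — shift
  I4: { [T' → T .] }  — accept
  I5: { [P → . ; f P], [P → . P c S], [P → . c T f], [P → c . T f], [S → . P], [S → . S c S], [T → . P], [T → . S ;], [T → . f] }  — shift
  I6: { [T → f .] }  — reduce
  I7: { [P → c T . f] }  — shift
  I8: { [P → c T f .] }  — reduce
  I9: { [T → S ; .] }  — reduce
  I10: { [P → . ; f P], [P → . P c S], [P → . c T f], [S → . P], [S → . S c S], [S → S c . S] }  — shift
  I11: { [P → P . c S], [S → P .] }  — shift, reduce
  I12: { [S → S . c S], [S → S c S .] }  — shift, reduce
  I13: { [P → . ; f P], [P → . P c S], [P → . c T f], [P → P c . S], [S → . P], [S → . S c S] }  — shift
  I14: { [P → P c S .], [S → S . c S] }  — shift, reduce
  I15: { [P → . ; f P], [P → . P c S], [P → . c T f], [P → ; f . P] }  — shift
  I16: { [P → ; f P .], [P → P . c S] }  — shift, reduce

I2 contains complete items [S → P .], [T → P .] — reduce-reduce conflict.

Answer: Yes — I2: [S → P .] vs [T → P .]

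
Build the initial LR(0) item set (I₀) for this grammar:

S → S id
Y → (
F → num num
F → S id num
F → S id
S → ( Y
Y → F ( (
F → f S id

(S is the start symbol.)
{ [S → . ( Y], [S → . S id], [S' → . S] }

First, augment the grammar with S' → S
I₀ = CLOSURE({ [S' → . S] }):
  [S' → . S] has the dot before S: add [S → . S id], [S → . ( Y]
No further items can be added.

I₀ = { [S → . ( Y], [S → . S id], [S' → . S] }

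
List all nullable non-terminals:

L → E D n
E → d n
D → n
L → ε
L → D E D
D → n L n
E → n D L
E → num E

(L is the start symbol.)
ε-productions: L → ε
So L is immediately nullable.
No further non-terminal can be added: every production for the remaining non-terminals contains a terminal or a non-nullable non-terminal.
Nullable = { 'L' }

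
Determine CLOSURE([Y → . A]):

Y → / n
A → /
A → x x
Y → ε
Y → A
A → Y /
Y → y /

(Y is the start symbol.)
Start with: [Y → . A]
  [Y → . A] has the dot before A: add [A → . /], [A → . x x], [A → . Y /]
  [A → . Y /] has the dot before Y: add [Y → . / n], [Y → .], [Y → . y /]
No further items can be added.

CLOSURE = { [A → . /], [A → . Y /], [A → . x x], [Y → . / n], [Y → . A], [Y → . y /], [Y → .] }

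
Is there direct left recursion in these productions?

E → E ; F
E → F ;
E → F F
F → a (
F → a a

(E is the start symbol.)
Yes, E is left-recursive

Direct left recursion occurs when N → N α for some non-terminal N (the right-hand side begins with the left-hand side itself).

E → E ; F: LEFT RECURSIVE (starts with E)
E → F ;: starts with F
E → F F: starts with F
F → a (: starts with a
F → a a: starts with a

The grammar has direct left recursion on: E.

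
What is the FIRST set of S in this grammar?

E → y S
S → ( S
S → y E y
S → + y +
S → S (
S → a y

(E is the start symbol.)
{ '(', '+', 'a', 'y' }

From S → ( S:
  - '(' is a terminal: add '(' and stop
From S → y E y:
  - y is a terminal: add 'y' and stop
From S → + y +:
  - '+' is a terminal: add '+' and stop
From S → S (:
  - S is the symbol being defined: contributes nothing new
    S is not nullable, so stop
From S → a y:
  - a is a terminal: add 'a' and stop

Collecting: FIRST(S) = { '(', '+', 'a', 'y' }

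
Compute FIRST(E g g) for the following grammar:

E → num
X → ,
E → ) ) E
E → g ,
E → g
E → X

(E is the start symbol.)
FIRST sets of the non-terminals involved (from the grammar, by fixed-point iteration):
  FIRST(E) = { ')', ',', 'g', 'num' }

To compute FIRST(E g g), process the symbols left to right:
Symbol E is a non-terminal. Add FIRST(E) \ {ε} = { ')', ',', 'g', 'num' }
E is not nullable (ε ∉ FIRST(E)), so stop here.
FIRST(E g g) = { ')', ',', 'g', 'num' }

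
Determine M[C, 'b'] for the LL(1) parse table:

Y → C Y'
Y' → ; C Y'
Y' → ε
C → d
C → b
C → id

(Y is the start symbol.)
To find M[C, 'b'], we find productions for C where 'b' is in the predict set (PREDICT(N → α) = (FIRST(α) \ {ε}) ∪ (FOLLOW(N) if α ⇒* ε)).

C → d: PREDICT = { 'd' }
C → b: PREDICT = { 'b' }
  'b' is in predict set, so this production goes in M[C, 'b']
C → id: PREDICT = { 'id' }

M[C, 'b'] = C → b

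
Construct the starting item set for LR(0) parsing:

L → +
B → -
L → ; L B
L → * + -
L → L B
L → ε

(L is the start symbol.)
First, augment the grammar with L' → L
I₀ = CLOSURE({ [L' → . L] }):
  [L' → . L] has the dot before L: add [L → . +], [L → . ; L B], [L → . * + -], [L → . L B], [L → .]
No further items can be added.

I₀ = { [L → . * + -], [L → . +], [L → . ; L B], [L → . L B], [L → .], [L' → . L] }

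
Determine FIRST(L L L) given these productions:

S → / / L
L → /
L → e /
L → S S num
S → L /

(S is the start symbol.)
{ '/', 'e' }

FIRST sets of the non-terminals involved (from the grammar, by fixed-point iteration):
  FIRST(L) = { '/', 'e' }

To compute FIRST(L L L), process the symbols left to right:
Symbol L is a non-terminal. Add FIRST(L) \ {ε} = { '/', 'e' }
L is not nullable (ε ∉ FIRST(L)), so stop here.
FIRST(L L L) = { '/', 'e' }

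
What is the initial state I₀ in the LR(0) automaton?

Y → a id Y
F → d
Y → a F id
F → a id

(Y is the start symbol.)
First, augment the grammar with Y' → Y
I₀ = CLOSURE({ [Y' → . Y] }):
  [Y' → . Y] has the dot before Y: add [Y → . a id Y], [Y → . a F id]
No further items can be added.

I₀ = { [Y → . a F id], [Y → . a id Y], [Y' → . Y] }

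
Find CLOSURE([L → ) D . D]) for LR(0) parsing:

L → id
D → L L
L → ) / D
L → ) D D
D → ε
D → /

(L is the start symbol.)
To compute CLOSURE, for each item [A → α.Bβ] where B is a non-terminal, add [B → .γ] for all productions B → γ; repeat for the newly added items until nothing changes.

Start with: [L → ) D . D]
  [L → ) D . D] has the dot before D: add [D → . L L], [D → .], [D → . /]
  [D → . L L] has the dot before L: add [L → . id], [L → . ) / D], [L → . ) D D]
No further items can be added.

CLOSURE = { [D → . /], [D → . L L], [D → .], [L → ) D . D], [L → . ) / D], [L → . ) D D], [L → . id] }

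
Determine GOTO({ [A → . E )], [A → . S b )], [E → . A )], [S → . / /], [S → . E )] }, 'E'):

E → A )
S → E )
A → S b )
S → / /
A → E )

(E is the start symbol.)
{ [A → E . )], [S → E . )] }

GOTO(I, 'E') = CLOSURE({ [A → αX.β] : [A → α.Xβ] ∈ I, X = 'E' })

Items with dot before 'E', with the dot advanced:
  [A → . E )] → [A → E . )]
  [S → . E )] → [S → E . )]
Closure adds nothing (no advanced item has the dot before a non-terminal).

GOTO = { [A → E . )], [S → E . )] }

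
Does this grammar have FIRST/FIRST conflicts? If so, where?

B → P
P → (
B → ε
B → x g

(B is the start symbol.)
A FIRST/FIRST conflict occurs when two productions N → α and N → β for the same non-terminal have FIRST(α) ∩ FIRST(β) ≠ ∅ (with ε ∈ FIRST of a nullable right-hand side, so two nullable alternatives also conflict).

FIRST sets of the non-terminals at (or reachable through a nullable prefix from) the front of some alternative:
  FIRST(P) = { '(' }

Productions for B:
  B → P: FIRST = { '(' }
  B → ε: FIRST = { ε }
  B → x g: FIRST = { 'x' }
P has only one production, so no FIRST/FIRST conflict is possible there.

All alternatives of each non-terminal have pairwise disjoint FIRST sets.

Answer: No FIRST/FIRST conflicts.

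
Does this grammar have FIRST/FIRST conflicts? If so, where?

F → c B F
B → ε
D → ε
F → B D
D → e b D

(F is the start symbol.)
FIRST sets of the non-terminals at (or reachable through a nullable prefix from) the front of some alternative:
  FIRST(B) = { ε }
  FIRST(D) = { 'e', ε }

Productions for F:
  F → c B F: FIRST = { 'c' }
  F → B D: FIRST = { 'e', ε }
Productions for D:
  D → ε: FIRST = { ε }
  D → e b D: FIRST = { 'e' }
B has only one production, so no FIRST/FIRST conflict is possible there.

All alternatives of each non-terminal have pairwise disjoint FIRST sets.

Answer: No FIRST/FIRST conflicts.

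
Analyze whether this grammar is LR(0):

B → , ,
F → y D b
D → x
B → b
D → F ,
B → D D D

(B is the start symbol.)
A grammar is LR(0) if no state in the canonical LR(0) collection has:
  - both a shift item (dot before a terminal) and a complete item (shift-reduce conflict), or
  - two or more complete items (reduce-reduce conflict; the accept item [B' → B .] counts as a complete item here).

Augment with B' → B and build the canonical LR(0) collection (I0 = CLOSURE({[B' → . B]}), then GOTO on every symbol after a dot until no new states appear). It has 14 states:
  I0: { [B → . , ,], [B → . D D D], [B → . b], [B' → . B], [D → . F ,], [D → . x], [F → . y D b] }  — shift
  I1: { [B → , . ,] }  — shift
  I2: { [B' → B .] }  — accept
  I3: { [B → D . D D], [D → . F ,], [D → . x], [F → . y D b] }  — shift
  I4: { [D → F . ,] }  — shift
  I5: { [B → b .] }  — reduce
  I6: { [D → x .] }  — reduce
  I7: { [D → . F ,], [D → . x], [F → . y D b], [F → y . D b] }  — shift
  I8: { [F → y D . b] }  — shift
  I9: { [F → y D b .] }  — reduce
  I10: { [D → F , .] }  — reduce
  I11: { [B → D D . D], [D → . F ,], [D → . x], [F → . y D b] }  — shift
  I12: { [B → D D D .] }  — reduce
  I13: { [B → , , .] }  — reduce

Every state is either a pure shift/goto state or contains exactly one complete item and nothing to shift — no conflicts. The grammar is LR(0).

Answer: Yes, the grammar is LR(0)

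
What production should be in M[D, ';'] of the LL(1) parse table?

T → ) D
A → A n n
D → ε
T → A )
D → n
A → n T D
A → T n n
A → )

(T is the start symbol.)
To find M[D, ';'], we find productions for D where ';' is in the predict set (PREDICT(N → α) = (FIRST(α) \ {ε}) ∪ (FOLLOW(N) if α ⇒* ε)).

Relevant sets:
  FOLLOW(D) = { $, ')', 'n' }

D → ε: PREDICT = { $, ')', 'n' }
D → n: PREDICT = { 'n' }

M[D, ';'] is empty (no production applies)

Answer: Empty (error entry)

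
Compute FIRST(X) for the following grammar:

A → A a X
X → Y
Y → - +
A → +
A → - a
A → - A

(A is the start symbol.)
{ '-' }

To compute FIRST(X), examine every production with X on the left-hand side, reading each right-hand side left to right until a non-nullable symbol is reached.

FIRST sets of the other non-terminals involved (by the same procedure, iterated to a fixed point):
  FIRST(Y) = { '-' }

From X → Y:
  - Y is a non-terminal: add FIRST(Y) \ {ε} = { '-' }
    Y is not nullable, so stop

Collecting: FIRST(X) = { '-' }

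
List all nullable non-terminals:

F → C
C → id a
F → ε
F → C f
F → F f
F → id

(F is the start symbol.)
{ 'F' }

ε-productions: F → ε
So F is immediately nullable.
No further non-terminal can be added: every production for the remaining non-terminals contains a terminal or a non-nullable non-terminal.
Nullable = { 'F' }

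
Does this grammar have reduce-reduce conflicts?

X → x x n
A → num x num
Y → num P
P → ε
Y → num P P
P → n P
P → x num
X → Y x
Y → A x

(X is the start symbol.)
Yes — I8: [P → .] vs [Y → num P .]; I11: [A → num x num .] vs [P → x num .]

A reduce-reduce conflict occurs when an LR(0) state has two complete items [A → α .] and [B → β .] — both call for a reduction, and with no lookahead the parser cannot choose between them.

Augment with X' → X and build the canonical LR(0) collection (I0 = CLOSURE({[X' → . X]}), then GOTO on every symbol after a dot until no new states appear). It has 18 states:
  I0: { [A → . num x num], [X → . Y x], [X → . x x n], [X' → . X], [Y → . A x], [Y → . num P P], [Y → . num P] }  — shift
  I1: { [Y → A . x] }  — shift
  I2: { [X' → X .] }  — accept
  I3: { [X → Y . x] }  — shift
  I4: { [A → num . x num], [P → . n P], [P → . x num], [P → .], [Y → num . P P], [Y → num . P] }  — shift, reduce
  I5: { [X → x . x n] }  — shift
  I6: { [X → x x . n] }  — shift
  I7: { [X → x x n .] }  — reduce
  I8: { [P → . n P], [P → . x num], [P → .], [Y → num P . P], [Y → num P .] }  — shift, 2 reduces
  I9: { [P → . n P], [P → . x num], [P → .], [P → n . P] }  — shift, reduce
  I10: { [A → num x . num], [P → x . num] }  — shift
  I11: { [A → num x num .], [P → x num .] }  — 2 reduces
  I12: { [P → n P .] }  — reduce
  I13: { [P → x . num] }  — shift
  I14: { [P → x num .] }  — reduce
  I15: { [Y → num P P .] }  — reduce
  I16: { [X → Y x .] }  — reduce
  I17: { [Y → A x .] }  — reduce

I8 contains complete items [P → .], [Y → num P .] — reduce-reduce conflict.
I11 contains complete items [A → num x num .], [P → x num .] — reduce-reduce conflict.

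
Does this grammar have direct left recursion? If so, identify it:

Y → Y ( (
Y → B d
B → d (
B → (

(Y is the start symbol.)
Yes, Y is left-recursive

Direct left recursion occurs when N → N α for some non-terminal N (the right-hand side begins with the left-hand side itself).

Y → Y ( (: LEFT RECURSIVE (starts with Y)
Y → B d: starts with B
B → d (: starts with d
B → (: starts with '('

The grammar has direct left recursion on: Y.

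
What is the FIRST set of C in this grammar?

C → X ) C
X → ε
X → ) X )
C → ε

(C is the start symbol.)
FIRST sets of the other non-terminals involved (by the same procedure, iterated to a fixed point):
  FIRST(X) = { ')', ε }

From C → X ) C:
  - X is a non-terminal: add FIRST(X) \ {ε} = { ')' }
    X is nullable, so continue to the next symbol
  - ')' is a terminal: add ')' and stop
From C → ε:
  - ε-production, so ε ∈ FIRST(C)

Collecting: FIRST(C) = { ')', ε }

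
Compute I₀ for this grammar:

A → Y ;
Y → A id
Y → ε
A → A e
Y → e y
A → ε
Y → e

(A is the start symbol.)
{ [A → . A e], [A → . Y ;], [A → .], [A' → . A], [Y → . A id], [Y → . e y], [Y → . e], [Y → .] }

First, augment the grammar with A' → A
I₀ = CLOSURE({ [A' → . A] }):
  [A' → . A] has the dot before A: add [A → . Y ;], [A → . A e], [A → .]
  [A → . Y ;] has the dot before Y: add [Y → . A id], [Y → .], [Y → . e y], [Y → . e]
No further items can be added.

I₀ = { [A → . A e], [A → . Y ;], [A → .], [A' → . A], [Y → . A id], [Y → . e y], [Y → . e], [Y → .] }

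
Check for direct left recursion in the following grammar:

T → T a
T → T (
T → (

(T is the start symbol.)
Yes, T is left-recursive

T → T a: LEFT RECURSIVE (starts with T)
T → T (: LEFT RECURSIVE (starts with T)
T → (: starts with '('

The grammar has direct left recursion on: T.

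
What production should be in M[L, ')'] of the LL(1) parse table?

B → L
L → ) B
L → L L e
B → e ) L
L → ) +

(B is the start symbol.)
L → ) B, L → L L e, L → ) +

To find M[L, ')'], we find productions for L where ')' is in the predict set (PREDICT(N → α) = (FIRST(α) \ {ε}) ∪ (FOLLOW(N) if α ⇒* ε)).

Relevant sets:
  FIRST(L) = { ')' }

L → ) B: PREDICT = { ')' }
  ')' is in predict set, so this production goes in M[L, ')']
L → L L e: PREDICT = { ')' }
  ')' is in predict set, so this production goes in M[L, ')']
L → ) +: PREDICT = { ')' }
  ')' is in predict set, so this production goes in M[L, ')']

M[L, ')'] = L → ) B, L → L L e, L → ) +  (a multiply-defined cell — the grammar is not LL(1))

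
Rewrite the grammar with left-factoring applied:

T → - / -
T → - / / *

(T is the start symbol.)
T → - / T'
T' → -
T' → / *

Left-factoring transforms A → αβ₁ | αβ₂ into A → αA' and A' → β₁ | β₂
(α is the longest common prefix among the alternatives). Repeat until
no nonterminal has two alternatives with a common prefix.

Round 1: T has alternatives sharing prefix '- /'. Introduce T': T → - / T'
  Add: T' → -
  Add: T' → / *

No remaining common prefixes — done.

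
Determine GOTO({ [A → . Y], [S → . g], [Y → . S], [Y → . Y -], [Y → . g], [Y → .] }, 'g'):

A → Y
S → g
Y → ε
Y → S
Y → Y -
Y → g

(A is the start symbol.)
GOTO(I, 'g') = CLOSURE({ [A → αX.β] : [A → α.Xβ] ∈ I, X = 'g' })

Items with dot before 'g', with the dot advanced:
  [S → . g] → [S → g .]
  [Y → . g] → [Y → g .]
Closure adds nothing (no advanced item has the dot before a non-terminal).

GOTO = { [S → g .], [Y → g .] }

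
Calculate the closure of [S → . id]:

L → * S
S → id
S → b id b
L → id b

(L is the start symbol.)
To compute CLOSURE, for each item [A → α.Bβ] where B is a non-terminal, add [B → .γ] for all productions B → γ; repeat for the newly added items until nothing changes.

Start with: [S → . id]
The dot precedes the terminal id, so nothing is added.

CLOSURE = { [S → . id] }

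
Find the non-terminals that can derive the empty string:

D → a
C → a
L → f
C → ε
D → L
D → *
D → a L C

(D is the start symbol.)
A non-terminal is nullable if it can derive ε (the empty string): either it has an ε-production, or it has a production whose right-hand side consists entirely of nullable non-terminals.

ε-productions: C → ε
So C is immediately nullable.
No further non-terminal can be added: every production for the remaining non-terminals contains a terminal or a non-nullable non-terminal.
Nullable = { 'C' }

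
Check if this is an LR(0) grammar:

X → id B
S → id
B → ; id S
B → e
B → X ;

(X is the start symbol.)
Yes, the grammar is LR(0)

Augment with X' → X and build the canonical LR(0) collection (I0 = CLOSURE({[X' → . X]}), then GOTO on every symbol after a dot until no new states appear). It has 11 states:
  I0: { [X → . id B], [X' → . X] }  — shift
  I1: { [X' → X .] }  — accept
  I2: { [B → . ; id S], [B → . X ;], [B → . e], [X → . id B], [X → id . B] }  — shift
  I3: { [B → ; . id S] }  — shift
  I4: { [X → id B .] }  — reduce
  I5: { [B → X . ;] }  — shift
  I6: { [B → e .] }  — reduce
  I7: { [B → X ; .] }  — reduce
  I8: { [B → ; id . S], [S → . id] }  — shift
  I9: { [B → ; id S .] }  — reduce
  I10: { [S → id .] }  — reduce

Every state is either a pure shift/goto state or contains exactly one complete item and nothing to shift — no conflicts. The grammar is LR(0).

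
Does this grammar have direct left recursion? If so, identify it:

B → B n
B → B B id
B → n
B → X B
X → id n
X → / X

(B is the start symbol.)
Direct left recursion occurs when N → N α for some non-terminal N (the right-hand side begins with the left-hand side itself).

B → B n: LEFT RECURSIVE (starts with B)
B → B B id: LEFT RECURSIVE (starts with B)
B → n: starts with n
B → X B: starts with X
X → id n: starts with id
X → / X: starts with '/'

The grammar has direct left recursion on: B.

Answer: Yes, B is left-recursive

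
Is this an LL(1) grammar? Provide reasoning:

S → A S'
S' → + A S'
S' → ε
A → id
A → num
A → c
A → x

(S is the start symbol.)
Yes, the grammar is LL(1).

Relevant sets:
  FOLLOW(S') = { $ }

For S':
  PREDICT(S' → '+' A S') = { '+' }
  PREDICT(S' → ε) = { $ }
For A:
  PREDICT(A → id) = { 'id' }
  PREDICT(A → num) = { 'num' }
  PREDICT(A → c) = { 'c' }
  PREDICT(A → x) = { 'x' }
S has a single production, so nothing to check there.

All predict sets are disjoint. The grammar IS LL(1).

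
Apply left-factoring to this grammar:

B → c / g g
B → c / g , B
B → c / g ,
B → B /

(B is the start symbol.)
Left-factoring transforms A → αβ₁ | αβ₂ into A → αA' and A' → β₁ | β₂
(α is the longest common prefix among the alternatives). Repeat until
no nonterminal has two alternatives with a common prefix.

Round 1: B has alternatives sharing prefix 'c / g'. Introduce B': B → c / g B'
  Add: B' → g
  Add: B' → , B
  Add: B' → ,

Round 2: B' has alternatives sharing prefix ','. Introduce B'': B' → , B''
  Add: B'' → B
  Add: B'' → ε

No remaining common prefixes — done.

Resulting grammar:
B → c / g B'
B' → g
B' → , B''
B'' → B
B'' → ε
B → B /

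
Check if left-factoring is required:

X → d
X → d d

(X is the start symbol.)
Left-factoring is needed when two productions for the same non-terminal
share a common prefix on the right-hand side.

Productions for X:
  X → d
  X → d d

Found common prefix 'd' in productions for X

Answer: Yes, X has productions with common prefix 'd'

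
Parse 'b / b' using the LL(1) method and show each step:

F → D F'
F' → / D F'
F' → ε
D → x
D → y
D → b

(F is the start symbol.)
Stack is shown with the top on the left.

Stack     Input    Action
-------------------------
F $       b / b $  output F → D F'
D F' $    b / b $  output D → b
b F' $    b / b $  match 'b'
F' $      / b $    output F' → / D F'
/ D F' $  / b $    match '/'
D F' $    b $      output D → b
b F' $    b $      match 'b'
F' $      $        output F' → ε
$         $        accept

The string is accepted.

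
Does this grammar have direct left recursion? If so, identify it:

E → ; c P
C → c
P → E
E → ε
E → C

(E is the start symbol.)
Direct left recursion occurs when N → N α for some non-terminal N (the right-hand side begins with the left-hand side itself).

E → ; c P: starts with ';'
C → c: starts with c
P → E: starts with E
E → ε: starts with ε
E → C: starts with C

No direct left recursion found.

Answer: No direct left recursion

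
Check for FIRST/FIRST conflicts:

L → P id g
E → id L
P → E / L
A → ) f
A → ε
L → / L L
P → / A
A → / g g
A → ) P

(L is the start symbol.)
FIRST sets of the non-terminals at (or reachable through a nullable prefix from) the front of some alternative:
  FIRST(P) = { '/', 'id' }
  FIRST(E) = { 'id' }

Productions for L:
  L → P id g: FIRST = { '/', 'id' }
  L → / L L: FIRST = { '/' }
Productions for P:
  P → E / L: FIRST = { 'id' }
  P → / A: FIRST = { '/' }
Productions for A:
  A → ) f: FIRST = { ')' }
  A → ε: FIRST = { ε }
  A → / g g: FIRST = { '/' }
  A → ) P: FIRST = { ')' }
E has only one production, so no FIRST/FIRST conflict is possible there.

Conflict for L: L → P id g and L → / L L
  Overlap: { '/' }
Conflict for A: A → ) f and A → ) P
  Overlap: { ')' }

Answer: Yes. L → P id g / L → '/' L L on { '/' }; A → ')' f / A → ')' P on { ')' }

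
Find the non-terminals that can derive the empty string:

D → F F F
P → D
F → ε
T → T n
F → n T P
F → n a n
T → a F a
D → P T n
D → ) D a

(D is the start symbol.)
A non-terminal is nullable if it can derive ε (the empty string): either it has an ε-production, or it has a production whose right-hand side consists entirely of nullable non-terminals.

ε-productions: F → ε
So F is immediately nullable.
D → F F F: every symbol on the right is nullable, so D is nullable too.
P → D: every symbol on the right is nullable, so P is nullable too.
No further non-terminal can be added: every production for the remaining non-terminals contains a terminal or a non-nullable non-terminal.
Nullable = { 'D', 'F', 'P' }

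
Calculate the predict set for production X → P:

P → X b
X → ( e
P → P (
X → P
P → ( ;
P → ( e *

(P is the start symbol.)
{ '(' }

PREDICT(X → P) = (FIRST(RHS) \ {ε}) ∪ (FOLLOW(X) if ε ∈ FIRST(RHS), i.e. RHS ⇒* ε)
FIRST(P) = { '(' }
FIRST(P) = { '(' }
ε ∉ FIRST(P), so FOLLOW(X) is not added.
PREDICT(X → P) = { '(' }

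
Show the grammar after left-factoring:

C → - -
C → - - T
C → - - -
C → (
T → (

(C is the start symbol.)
C → - - C'
C' → ε
C' → T
C' → -
C → (
T → (

Left-factoring transforms A → αβ₁ | αβ₂ into A → αA' and A' → β₁ | β₂
(α is the longest common prefix among the alternatives). Repeat until
no nonterminal has two alternatives with a common prefix.

Round 1: C has alternatives sharing prefix '- -'. Introduce C': C → - - C'
  Add: C' → ε
  Add: C' → T
  Add: C' → -

No remaining common prefixes — done.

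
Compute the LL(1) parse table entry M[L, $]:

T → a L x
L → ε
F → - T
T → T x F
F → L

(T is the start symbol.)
L → ε

To find M[L, $], we find productions for L where $ is in the predict set (PREDICT(N → α) = (FIRST(α) \ {ε}) ∪ (FOLLOW(N) if α ⇒* ε)).

Relevant sets:
  FOLLOW(L) = { $, 'x' }

L → ε: PREDICT = { $, 'x' }
  $ is in predict set, so this production goes in M[L, $]

M[L, $] = L → ε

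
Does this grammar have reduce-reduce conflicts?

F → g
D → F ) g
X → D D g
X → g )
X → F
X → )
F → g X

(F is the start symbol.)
Augment with F' → F and build the canonical LR(0) collection (I0 = CLOSURE({[F' → . F]}), then GOTO on every symbol after a dot until no new states appear). It has 14 states:
  I0: { [F → . g X], [F → . g], [F' → . F] }  — shift
  I1: { [F' → F .] }  — accept
  I2: { [D → . F ) g], [F → . g X], [F → . g], [F → g . X], [F → g .], [X → . )], [X → . D D g], [X → . F], [X → . g )] }  — shift, reduce
  I3: { [X → ) .] }  — reduce
  I4: { [D → . F ) g], [F → . g X], [F → . g], [X → D . D g] }  — shift
  I5: { [D → F . ) g], [X → F .] }  — shift, reduce
  I6: { [F → g X .] }  — reduce
  I7: { [D → . F ) g], [F → . g X], [F → . g], [F → g . X], [F → g .], [X → . )], [X → . D D g], [X → . F], [X → . g )], [X → g . )] }  — shift, reduce
  I8: { [X → ) .], [X → g ) .] }  — 2 reduces
  I9: { [D → F ) . g] }  — shift
  I10: { [D → F ) g .] }  — reduce
  I11: { [X → D D . g] }  — shift
  I12: { [D → F . ) g] }  — shift
  I13: { [X → D D g .] }  — reduce

I8 contains complete items [X → ) .], [X → g ) .] — reduce-reduce conflict.

Answer: Yes — I8: [X → ) .] vs [X → g ) .]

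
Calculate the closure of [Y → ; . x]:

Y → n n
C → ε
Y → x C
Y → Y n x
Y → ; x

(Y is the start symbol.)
{ [Y → ; . x] }

To compute CLOSURE, for each item [A → α.Bβ] where B is a non-terminal, add [B → .γ] for all productions B → γ; repeat for the newly added items until nothing changes.

Start with: [Y → ; . x]
The dot precedes the terminal x, so nothing is added.

CLOSURE = { [Y → ; . x] }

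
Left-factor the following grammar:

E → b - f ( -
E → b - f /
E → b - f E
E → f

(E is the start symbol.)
Left-factoring transforms A → αβ₁ | αβ₂ into A → αA' and A' → β₁ | β₂
(α is the longest common prefix among the alternatives). Repeat until
no nonterminal has two alternatives with a common prefix.

Round 1: E has alternatives sharing prefix 'b - f'. Introduce E': E → b - f E'
  Add: E' → ( -
  Add: E' → /
  Add: E' → E

No remaining common prefixes — done.

Resulting grammar:
E → b - f E'
E' → ( -
E' → /
E' → E
E → f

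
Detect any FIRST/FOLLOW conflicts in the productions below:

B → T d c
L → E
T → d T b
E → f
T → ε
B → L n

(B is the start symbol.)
A FIRST/FOLLOW conflict occurs when a non-terminal N has a nullable alternative N → β (β ⇒* ε) and another alternative N → α with FIRST(α) ∩ FOLLOW(N) ≠ ∅: on such a lookahead the parser cannot decide between expanding α and letting N vanish via β.

Nullable non-terminals: T.

T: nullable alternative(s) T → ε; FOLLOW(T) = { 'b', 'd' }
  T → d T b: FIRST \ {ε} = { 'd' } — overlaps FOLLOW(T) on { 'd' }: CONFLICT
  T → ε: FIRST \ {ε} = { } — this is the only nullable alternative, skip

B, E, L have no nullable alternative, so no FIRST/FOLLOW check is needed there.

So the grammar has 1 FIRST/FOLLOW conflict (marked CONFLICT above).

Answer: Yes. T → d T b with FOLLOW(T) on { 'd' }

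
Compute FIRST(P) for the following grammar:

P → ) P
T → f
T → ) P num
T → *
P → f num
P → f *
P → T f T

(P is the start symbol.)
FIRST sets of the other non-terminals involved (by the same procedure, iterated to a fixed point):
  FIRST(T) = { ')', '*', 'f' }

From P → ) P:
  - ')' is a terminal: add ')' and stop
From P → f num:
  - f is a terminal: add 'f' and stop
From P → f *:
  - f is a terminal: add 'f' and stop
From P → T f T:
  - T is a non-terminal: add FIRST(T) \ {ε} = { ')', '*', 'f' }
    T is not nullable, so stop

Collecting: FIRST(P) = { ')', '*', 'f' }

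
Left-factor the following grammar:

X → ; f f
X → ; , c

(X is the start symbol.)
X → ; X'
X' → f f
X' → , c

Left-factoring transforms A → αβ₁ | αβ₂ into A → αA' and A' → β₁ | β₂
(α is the longest common prefix among the alternatives). Repeat until
no nonterminal has two alternatives with a common prefix.

Round 1: X has alternatives sharing prefix ';'. Introduce X': X → ; X'
  Add: X' → f f
  Add: X' → , c

No remaining common prefixes — done.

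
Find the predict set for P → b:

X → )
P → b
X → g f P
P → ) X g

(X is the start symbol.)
PREDICT(P → b) = (FIRST(RHS) \ {ε}) ∪ (FOLLOW(P) if ε ∈ FIRST(RHS), i.e. RHS ⇒* ε)
FIRST(b) = { 'b' }
ε ∉ FIRST(b), so FOLLOW(P) is not added.
PREDICT(P → b) = { 'b' }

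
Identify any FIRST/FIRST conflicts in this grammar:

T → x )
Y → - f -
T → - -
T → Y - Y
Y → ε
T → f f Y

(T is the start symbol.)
Yes. T → '-' '-' / T → Y '-' Y on { '-' }

A FIRST/FIRST conflict occurs when two productions N → α and N → β for the same non-terminal have FIRST(α) ∩ FIRST(β) ≠ ∅ (with ε ∈ FIRST of a nullable right-hand side, so two nullable alternatives also conflict).

FIRST sets of the non-terminals at (or reachable through a nullable prefix from) the front of some alternative:
  FIRST(Y) = { '-', ε }

Productions for T:
  T → x ): FIRST = { 'x' }
  T → - -: FIRST = { '-' }
  T → Y - Y: FIRST = { '-' }
  T → f f Y: FIRST = { 'f' }
Productions for Y:
  Y → - f -: FIRST = { '-' }
  Y → ε: FIRST = { ε }

Conflict for T: T → - - and T → Y - Y
  Overlap: { '-' }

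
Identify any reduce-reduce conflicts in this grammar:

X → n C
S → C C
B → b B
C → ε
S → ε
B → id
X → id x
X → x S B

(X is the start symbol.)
Augment with X' → X and build the canonical LR(0) collection (I0 = CLOSURE({[X' → . X]}), then GOTO on every symbol after a dot until no new states appear). It has 14 states:
  I0: { [X → . id x], [X → . n C], [X → . x S B], [X' → . X] }  — shift
  I1: { [X' → X .] }  — accept
  I2: { [X → id . x] }  — shift
  I3: { [C → .], [X → n . C] }  — reduce
  I4: { [C → .], [S → . C C], [S → .], [X → x . S B] }  — 2 reduces
  I5: { [C → .], [S → C . C] }  — reduce
  I6: { [B → . b B], [B → . id], [X → x S . B] }  — shift
  I7: { [X → x S B .] }  — reduce
  I8: { [B → . b B], [B → . id], [B → b . B] }  — shift
  I9: { [B → id .] }  — reduce
  I10: { [B → b B .] }  — reduce
  I11: { [S → C C .] }  — reduce
  I12: { [X → n C .] }  — reduce
  I13: { [X → id x .] }  — reduce

I4 contains complete items [C → .], [S → .] — reduce-reduce conflict.

Answer: Yes — I4: [C → .] vs [S → .]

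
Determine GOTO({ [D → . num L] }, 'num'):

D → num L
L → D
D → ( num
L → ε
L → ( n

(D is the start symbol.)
{ [D → . ( num], [D → . num L], [D → num . L], [L → . ( n], [L → . D], [L → .] }

GOTO(I, 'num') = CLOSURE({ [A → αX.β] : [A → α.Xβ] ∈ I, X = 'num' })

Items with dot before 'num', with the dot advanced:
  [D → . num L] → [D → num . L]
Closure of the advanced items:
  [D → num . L] has the dot before L: add [L → . D], [L → .], [L → . ( n]
  [L → . D] has the dot before D: add [D → . num L], [D → . ( num]

GOTO = { [D → . ( num], [D → . num L], [D → num . L], [L → . ( n], [L → . D], [L → .] }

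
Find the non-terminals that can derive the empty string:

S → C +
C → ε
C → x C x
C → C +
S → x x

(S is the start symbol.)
A non-terminal is nullable if it can derive ε (the empty string): either it has an ε-production, or it has a production whose right-hand side consists entirely of nullable non-terminals.

ε-productions: C → ε
So C is immediately nullable.
No further non-terminal can be added: every production for the remaining non-terminals contains a terminal or a non-nullable non-terminal.
Nullable = { 'C' }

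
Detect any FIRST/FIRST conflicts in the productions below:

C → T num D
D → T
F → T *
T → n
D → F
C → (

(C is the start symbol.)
Yes. D → T / D → F on { 'n' }

FIRST sets of the non-terminals at (or reachable through a nullable prefix from) the front of some alternative:
  FIRST(T) = { 'n' }
  FIRST(F) = { 'n' }

Productions for C:
  C → T num D: FIRST = { 'n' }
  C → (: FIRST = { '(' }
Productions for D:
  D → T: FIRST = { 'n' }
  D → F: FIRST = { 'n' }
F, T have only one production, so no FIRST/FIRST conflict is possible there.

Conflict for D: D → T and D → F
  Overlap: { 'n' }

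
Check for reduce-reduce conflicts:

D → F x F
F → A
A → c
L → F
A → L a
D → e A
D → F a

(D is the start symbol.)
A reduce-reduce conflict occurs when an LR(0) state has two complete items [A → α .] and [B → β .] — both call for a reduction, and with no lookahead the parser cannot choose between them.

Augment with D' → D and build the canonical LR(0) collection (I0 = CLOSURE({[D' → . D]}), then GOTO on every symbol after a dot until no new states appear). It has 13 states:
  I0: { [A → . L a], [A → . c], [D → . F a], [D → . F x F], [D → . e A], [D' → . D], [F → . A], [L → . F] }  — shift
  I1: { [F → A .] }  — reduce
  I2: { [D' → D .] }  — accept
  I3: { [D → F . a], [D → F . x F], [L → F .] }  — shift, reduce
  I4: { [A → L . a] }  — shift
  I5: { [A → c .] }  — reduce
  I6: { [A → . L a], [A → . c], [D → e . A], [F → . A], [L → . F] }  — shift
  I7: { [D → e A .], [F → A .] }  — 2 reduces
  I8: { [L → F .] }  — reduce
  I9: { [A → L a .] }  — reduce
  I10: { [D → F a .] }  — reduce
  I11: { [A → . L a], [A → . c], [D → F x . F], [F → . A], [L → . F] }  — shift
  I12: { [D → F x F .], [L → F .] }  — 2 reduces

I7 contains complete items [D → e A .], [F → A .] — reduce-reduce conflict.
I12 contains complete items [D → F x F .], [L → F .] — reduce-reduce conflict.

Answer: Yes — I7: [D → e A .] vs [F → A .]; I12: [D → F x F .] vs [L → F .]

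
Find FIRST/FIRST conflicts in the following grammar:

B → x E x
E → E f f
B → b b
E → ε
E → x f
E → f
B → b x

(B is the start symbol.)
A FIRST/FIRST conflict occurs when two productions N → α and N → β for the same non-terminal have FIRST(α) ∩ FIRST(β) ≠ ∅ (with ε ∈ FIRST of a nullable right-hand side, so two nullable alternatives also conflict).

FIRST sets of the non-terminals at (or reachable through a nullable prefix from) the front of some alternative:
  FIRST(E) = { 'f', 'x', ε }

Productions for B:
  B → x E x: FIRST = { 'x' }
  B → b b: FIRST = { 'b' }
  B → b x: FIRST = { 'b' }
Productions for E:
  E → E f f: FIRST = { 'f', 'x' }
  E → ε: FIRST = { ε }
  E → x f: FIRST = { 'x' }
  E → f: FIRST = { 'f' }

Conflict for B: B → b b and B → b x
  Overlap: { 'b' }
Conflict for E: E → E f f and E → x f
  Overlap: { 'x' }
Conflict for E: E → E f f and E → f
  Overlap: { 'f' }

Answer: Yes. B → b b / B → b x on { 'b' }; E → E f f / E → x f on { 'x' }; E → E f f / E → f on { 'f' }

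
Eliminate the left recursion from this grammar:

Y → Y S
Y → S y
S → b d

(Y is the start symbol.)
Y → S y Y'
Y' → S Y'
Y' → ε
S → b d

Y is directly left-recursive. The standard transformation for
  A → A α₁ | ... | A α_m | β₁ | ... | β_n
is
  A  → β₁ A' | ... | β_n A'
  A' → α₁ A' | ... | α_m A' | ε

Y → S y becomes Y → S y Y'
Y → Y S becomes Y' → S Y'
Add Y' → ε

Productions for other non-terminals are unchanged:
  S → b d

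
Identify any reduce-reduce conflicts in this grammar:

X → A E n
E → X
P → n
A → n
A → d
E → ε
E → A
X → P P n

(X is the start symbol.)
Yes — I5: [A → n .] vs [P → n .]; I9: [E → .] vs [E → A .]

Augment with X' → X and build the canonical LR(0) collection (I0 = CLOSURE({[X' → . X]}), then GOTO on every symbol after a dot until no new states appear). It has 13 states:
  I0: { [A → . d], [A → . n], [P → . n], [X → . A E n], [X → . P P n], [X' → . X] }  — shift
  I1: { [A → . d], [A → . n], [E → . A], [E → . X], [E → .], [P → . n], [X → . A E n], [X → . P P n], [X → A . E n] }  — shift, reduce
  I2: { [P → . n], [X → P . P n] }  — shift
  I3: { [X' → X .] }  — accept
  I4: { [A → d .] }  — reduce
  I5: { [A → n .], [P → n .] }  — 2 reduces
  I6: { [X → P P . n] }  — shift
  I7: { [P → n .] }  — reduce
  I8: { [X → P P n .] }  — reduce
  I9: { [A → . d], [A → . n], [E → . A], [E → . X], [E → .], [E → A .], [P → . n], [X → . A E n], [X → . P P n], [X → A . E n] }  — shift, 2 reduces
  I10: { [X → A E . n] }  — shift
  I11: { [E → X .] }  — reduce
  I12: { [X → A E n .] }  — reduce

I5 contains complete items [A → n .], [P → n .] — reduce-reduce conflict.
I9 contains complete items [E → .], [E → A .] — reduce-reduce conflict.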